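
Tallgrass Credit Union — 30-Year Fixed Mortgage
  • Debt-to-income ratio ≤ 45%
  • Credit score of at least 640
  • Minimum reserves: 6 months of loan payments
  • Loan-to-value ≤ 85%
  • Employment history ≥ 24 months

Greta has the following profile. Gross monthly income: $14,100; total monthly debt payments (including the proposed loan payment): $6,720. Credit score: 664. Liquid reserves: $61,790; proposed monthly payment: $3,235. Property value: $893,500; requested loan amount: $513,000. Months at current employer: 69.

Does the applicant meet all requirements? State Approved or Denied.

DTI: 6,720 ÷ 14,100 = 47.7%, exceeds the 45% cap
Credit score 664 ≥ 640 (meets)
Reserves: 61,790 ÷ 3,235 = 19.1 months (meets 6-month minimum)
Loan-to-value = 513,000/893,500 = 57.4% — pass (85% max)
Employment 69 ≥ 24 months
Fails on DTI.

Denied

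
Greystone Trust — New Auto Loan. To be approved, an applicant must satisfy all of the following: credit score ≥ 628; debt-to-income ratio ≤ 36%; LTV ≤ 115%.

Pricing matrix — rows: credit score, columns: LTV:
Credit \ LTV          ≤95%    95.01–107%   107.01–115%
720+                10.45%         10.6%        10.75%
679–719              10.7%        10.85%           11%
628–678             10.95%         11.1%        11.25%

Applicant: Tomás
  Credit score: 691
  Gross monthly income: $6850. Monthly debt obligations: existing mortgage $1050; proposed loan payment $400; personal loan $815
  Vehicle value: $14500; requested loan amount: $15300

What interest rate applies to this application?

10.85%

Credit score 691 ≥ 628; Total monthly debts = (1,050 + 400 + 815) = 2,265. DTI = 2,265/6,850 = 33.1% ≤ 36%
LTV: 15,300 ÷ 14,500 = 105.5%, within 115% cap
Credit 691 → row 679–719; LTV 105.5% → column 95.01–107%. Grid cell → 10.85%.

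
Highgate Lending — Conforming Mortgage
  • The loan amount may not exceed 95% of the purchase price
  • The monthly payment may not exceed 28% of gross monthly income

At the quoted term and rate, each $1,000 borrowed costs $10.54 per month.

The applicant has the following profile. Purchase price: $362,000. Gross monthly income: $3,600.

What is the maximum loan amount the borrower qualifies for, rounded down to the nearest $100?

$95,600

Payment cap: 28% × $3,600 = $1,008/month.
At $10.54 per $1,000, that supports 1,008/10.54 × 1,000 ≈ $95,635 → $95,600.
LTV cap: 95% × $362,000 = $343,900 → $343,900.
Binding constraint: payment-to-income.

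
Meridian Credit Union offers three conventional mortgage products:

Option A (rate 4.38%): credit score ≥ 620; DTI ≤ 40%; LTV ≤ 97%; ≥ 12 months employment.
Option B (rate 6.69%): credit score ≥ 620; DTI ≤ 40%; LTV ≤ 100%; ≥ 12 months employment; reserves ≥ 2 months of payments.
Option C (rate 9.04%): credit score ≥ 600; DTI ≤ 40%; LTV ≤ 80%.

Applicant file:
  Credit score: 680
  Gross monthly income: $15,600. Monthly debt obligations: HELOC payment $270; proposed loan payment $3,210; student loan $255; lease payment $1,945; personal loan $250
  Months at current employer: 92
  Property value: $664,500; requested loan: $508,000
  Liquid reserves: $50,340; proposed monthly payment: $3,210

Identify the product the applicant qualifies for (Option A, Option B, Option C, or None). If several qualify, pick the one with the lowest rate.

Option A

Total debts = (270 + 3,210 + 255 + 1,945 + 250) = 5,930; DTI = 5,930/15,600 = 38%.
LTV = 508,000/664,500 = 76.4%.
Reserves = 50,340/3,210 = 15.7 months.
Option A: score 680 ≥ 620; DTI 38% ≤ 40%; LTV 76.4% ≤ 97%; employment 92 ≥ 12 mo → qualifies.
Option B: score 680 ≥ 620; DTI 38% ≤ 40%; LTV 76.4% ≤ 100%; employment 92 ≥ 12 mo; reserves 15.7 ≥ 2 mo → qualifies.
Option C: score 680 ≥ 600; DTI 38% ≤ 40%; LTV 76.4% ≤ 80% → qualifies.
Qualifying: Option A, Option B, Option C. Lowest rate is 4.38% → Option A.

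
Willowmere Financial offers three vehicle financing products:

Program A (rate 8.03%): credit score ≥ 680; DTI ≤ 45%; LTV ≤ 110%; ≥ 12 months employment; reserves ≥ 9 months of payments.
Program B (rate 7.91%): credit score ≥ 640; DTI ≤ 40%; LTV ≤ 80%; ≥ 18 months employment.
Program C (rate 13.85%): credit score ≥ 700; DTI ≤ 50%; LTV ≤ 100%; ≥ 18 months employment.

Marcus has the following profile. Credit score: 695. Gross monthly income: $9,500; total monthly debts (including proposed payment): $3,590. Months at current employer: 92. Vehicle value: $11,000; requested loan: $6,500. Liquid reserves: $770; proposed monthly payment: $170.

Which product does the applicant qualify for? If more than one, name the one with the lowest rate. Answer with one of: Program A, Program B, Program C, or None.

Program B

DTI = 3,590/9,500 = 37.8%.
LTV = 6,500/11,000 = 59.1%.
Reserves = 770/170 = 4.5 months.
Program A: score 695 ≥ 680; DTI 37.8% ≤ 45%; LTV 59.1% ≤ 110%; employment 92 ≥ 12 mo; reserves 4.5 < 9 mo → does not qualify.
Program B: score 695 ≥ 640; DTI 37.8% ≤ 40%; LTV 59.1% ≤ 80%; employment 92 ≥ 18 mo → qualifies.
Program C: score 695 < 700; DTI 37.8% ≤ 50%; LTV 59.1% ≤ 100%; employment 92 ≥ 18 mo → does not qualify.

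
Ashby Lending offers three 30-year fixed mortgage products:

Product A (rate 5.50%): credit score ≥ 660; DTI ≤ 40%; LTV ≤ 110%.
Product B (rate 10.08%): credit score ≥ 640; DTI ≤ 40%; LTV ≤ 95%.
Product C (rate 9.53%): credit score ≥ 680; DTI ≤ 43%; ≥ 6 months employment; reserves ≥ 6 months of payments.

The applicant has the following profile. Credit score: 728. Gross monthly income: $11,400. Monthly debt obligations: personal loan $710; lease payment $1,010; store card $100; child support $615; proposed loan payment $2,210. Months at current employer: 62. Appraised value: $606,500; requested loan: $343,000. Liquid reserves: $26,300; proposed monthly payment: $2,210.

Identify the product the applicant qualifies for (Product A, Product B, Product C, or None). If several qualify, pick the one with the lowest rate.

Total debts = (710 + 1,010 + 100 + 615 + 2,210) = 4,645; DTI = 4,645/11,400 = 40.7%.
LTV = 343,000/606,500 = 56.6%.
Reserves = 26,300/2,210 = 11.9 months.
Product A: score 728 ≥ 660; DTI 40.7% > 40%; LTV 56.6% ≤ 110% → does not qualify.
Product B: score 728 ≥ 640; DTI 40.7% > 40%; LTV 56.6% ≤ 95% → does not qualify.
Product C: score 728 ≥ 680; DTI 40.7% ≤ 43%; employment 62 ≥ 6 mo; reserves 11.9 ≥ 6 mo → qualifies.

Product C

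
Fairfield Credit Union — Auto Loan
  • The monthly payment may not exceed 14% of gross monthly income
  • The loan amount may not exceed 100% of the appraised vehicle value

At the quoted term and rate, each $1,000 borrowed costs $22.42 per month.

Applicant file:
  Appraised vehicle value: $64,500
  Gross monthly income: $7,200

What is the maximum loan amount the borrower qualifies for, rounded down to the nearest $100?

Payment cap: 14% × $7,200 = $1,008/month.
At $22.42 per $1,000, that supports 1,008/22.42 × 1,000 ≈ $44,959 → $44,900.
LTV cap: 100% × $64,500 = $64,500 → $64,500.
Binding constraint: payment-to-income.

$44,900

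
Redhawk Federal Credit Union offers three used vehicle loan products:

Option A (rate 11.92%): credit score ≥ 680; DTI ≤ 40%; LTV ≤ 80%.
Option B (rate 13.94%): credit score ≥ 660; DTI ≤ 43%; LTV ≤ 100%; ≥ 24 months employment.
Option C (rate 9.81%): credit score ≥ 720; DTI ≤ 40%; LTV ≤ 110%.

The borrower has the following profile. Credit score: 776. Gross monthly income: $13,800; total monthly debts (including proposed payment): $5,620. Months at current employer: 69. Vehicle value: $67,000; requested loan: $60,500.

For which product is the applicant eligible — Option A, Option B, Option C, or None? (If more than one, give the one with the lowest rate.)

Option B

DTI = 5,620/13,800 = 40.7%.
LTV = 60,500/67,000 = 90.3%.
Option A: score 776 ≥ 680; DTI 40.7% > 40%; LTV 90.3% > 80% → does not qualify.
Option B: score 776 ≥ 660; DTI 40.7% ≤ 43%; LTV 90.3% ≤ 100%; employment 69 ≥ 24 mo → qualifies.
Option C: score 776 ≥ 720; DTI 40.7% > 40%; LTV 90.3% ≤ 110% → does not qualify.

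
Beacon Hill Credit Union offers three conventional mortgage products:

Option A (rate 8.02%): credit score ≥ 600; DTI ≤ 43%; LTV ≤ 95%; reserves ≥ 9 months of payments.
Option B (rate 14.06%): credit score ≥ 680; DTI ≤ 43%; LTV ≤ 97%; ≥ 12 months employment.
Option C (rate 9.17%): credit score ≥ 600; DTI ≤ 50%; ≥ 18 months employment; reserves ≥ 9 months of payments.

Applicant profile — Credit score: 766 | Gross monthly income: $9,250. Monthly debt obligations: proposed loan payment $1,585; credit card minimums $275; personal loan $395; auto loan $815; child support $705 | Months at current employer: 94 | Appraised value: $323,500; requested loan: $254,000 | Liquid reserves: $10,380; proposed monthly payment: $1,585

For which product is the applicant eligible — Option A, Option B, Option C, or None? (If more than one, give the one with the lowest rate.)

Option B

Total debts = (1,585 + 275 + 395 + 815 + 705) = 3,775; DTI = 3,775/9,250 = 40.8%.
LTV = 254,000/323,500 = 78.5%.
Reserves = 10,380/1,585 = 6.5 months.
Option A: score 766 ≥ 600; DTI 40.8% ≤ 43%; LTV 78.5% ≤ 95%; reserves 6.5 < 9 mo → does not qualify.
Option B: score 766 ≥ 680; DTI 40.8% ≤ 43%; LTV 78.5% ≤ 97%; employment 94 ≥ 12 mo → qualifies.
Option C: score 766 ≥ 600; DTI 40.8% ≤ 50%; employment 94 ≥ 18 mo; reserves 6.5 < 9 mo → does not qualify.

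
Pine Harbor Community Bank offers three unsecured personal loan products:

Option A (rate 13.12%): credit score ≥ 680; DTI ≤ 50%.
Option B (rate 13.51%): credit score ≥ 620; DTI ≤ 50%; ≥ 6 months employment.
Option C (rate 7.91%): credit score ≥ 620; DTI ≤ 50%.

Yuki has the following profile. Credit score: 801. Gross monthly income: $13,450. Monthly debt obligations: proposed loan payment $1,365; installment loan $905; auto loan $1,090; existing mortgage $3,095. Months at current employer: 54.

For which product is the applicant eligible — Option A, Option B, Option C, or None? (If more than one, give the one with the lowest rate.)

Option C

Total debts = (1,365 + 905 + 1,090 + 3,095) = 6,455; DTI = 6,455/13,450 = 48%.
Option A: score 801 ≥ 680; DTI 48% ≤ 50% → qualifies.
Option B: score 801 ≥ 620; DTI 48% ≤ 50%; employment 54 ≥ 6 mo → qualifies.
Option C: score 801 ≥ 620; DTI 48% ≤ 50% → qualifies.
Qualifying: Option A, Option B, Option C. Lowest rate is 7.91% → Option C.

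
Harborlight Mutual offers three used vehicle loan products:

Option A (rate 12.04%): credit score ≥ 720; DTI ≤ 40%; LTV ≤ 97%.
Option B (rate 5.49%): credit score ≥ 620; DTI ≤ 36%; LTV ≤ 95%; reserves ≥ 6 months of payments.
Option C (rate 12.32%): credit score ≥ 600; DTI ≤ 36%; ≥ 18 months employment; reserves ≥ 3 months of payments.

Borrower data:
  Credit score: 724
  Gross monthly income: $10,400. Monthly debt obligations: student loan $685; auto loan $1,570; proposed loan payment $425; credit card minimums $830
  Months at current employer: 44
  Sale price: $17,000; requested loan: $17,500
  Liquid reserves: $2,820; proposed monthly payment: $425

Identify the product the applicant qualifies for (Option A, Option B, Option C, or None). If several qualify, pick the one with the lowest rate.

Option C

Total debts = (685 + 1,570 + 425 + 830) = 3,510; DTI = 3,510/10,400 = 33.8%.
LTV = 17,500/17,000 = 102.9%.
Reserves = 2,820/425 = 6.6 months.
Option A: score 724 ≥ 720; DTI 33.8% ≤ 40%; LTV 102.9% > 97% → does not qualify.
Option B: score 724 ≥ 620; DTI 33.8% ≤ 36%; LTV 102.9% > 95%; reserves 6.6 ≥ 6 mo → does not qualify.
Option C: score 724 ≥ 600; DTI 33.8% ≤ 36%; employment 44 ≥ 18 mo; reserves 6.6 ≥ 3 mo → qualifies.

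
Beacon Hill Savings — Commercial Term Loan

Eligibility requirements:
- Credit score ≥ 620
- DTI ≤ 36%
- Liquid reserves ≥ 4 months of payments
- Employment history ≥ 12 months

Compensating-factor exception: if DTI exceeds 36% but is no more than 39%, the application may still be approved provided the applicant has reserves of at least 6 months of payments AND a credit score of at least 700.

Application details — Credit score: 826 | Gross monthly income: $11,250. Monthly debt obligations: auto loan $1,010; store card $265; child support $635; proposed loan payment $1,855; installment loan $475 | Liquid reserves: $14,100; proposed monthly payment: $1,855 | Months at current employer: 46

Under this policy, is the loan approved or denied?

Credit score 826 ≥ 620 (meets base)
Total debts = (1,010 + 265 + 635 + 1,855 + 475) = 4,240. DTI = 4,240/11,250 = 37.7% > 36% — standard DTI limit exceeded.
Reserves: 14,100 ÷ 1,855 = 7.6 months (meets 4-month minimum)
Employment 46 ≥ 12 months
37.7% falls in the override range (36%–39%), so the compensating-factor test applies.
Reserves 7.6 ≥ 6 months; credit score 826 ≥ 700.
Both override conditions satisfied; DTI exception granted.

Approved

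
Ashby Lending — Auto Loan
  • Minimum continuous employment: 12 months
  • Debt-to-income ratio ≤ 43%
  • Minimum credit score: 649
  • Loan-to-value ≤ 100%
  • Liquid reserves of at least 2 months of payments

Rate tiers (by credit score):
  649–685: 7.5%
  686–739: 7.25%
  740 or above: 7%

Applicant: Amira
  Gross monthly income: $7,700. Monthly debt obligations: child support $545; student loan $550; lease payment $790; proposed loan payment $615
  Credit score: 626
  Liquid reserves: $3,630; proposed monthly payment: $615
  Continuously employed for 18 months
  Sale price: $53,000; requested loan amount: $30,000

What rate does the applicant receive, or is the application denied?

Credit score 626 < 649 (below minimum)
Total monthly debts = (545 + 550 + 790 + 615) = 2,500. Debt-to-income = 2,500/7,700 = 32.5% — meets 43% limit
Reserves = 3,630/615 = 5.9 months ≥ 2
LTV: 30,000 ÷ 53,000 = 56.6%, within 100% cap
Employment 18 ≥ 12 months
Not all requirements met → denied.

Denied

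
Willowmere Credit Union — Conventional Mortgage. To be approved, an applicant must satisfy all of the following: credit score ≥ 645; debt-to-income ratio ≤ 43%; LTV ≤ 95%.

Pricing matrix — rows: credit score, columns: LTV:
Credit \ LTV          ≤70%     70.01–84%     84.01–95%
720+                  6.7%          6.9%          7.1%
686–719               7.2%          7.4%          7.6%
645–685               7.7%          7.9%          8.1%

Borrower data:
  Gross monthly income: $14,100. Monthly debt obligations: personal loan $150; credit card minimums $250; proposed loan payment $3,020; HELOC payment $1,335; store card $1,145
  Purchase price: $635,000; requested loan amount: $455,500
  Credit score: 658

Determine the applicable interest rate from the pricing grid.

Credit score 658 ≥ 645; Total monthly debts = (150 + 250 + 3,020 + 1,335 + 1,145) = 5,900. DTI: 5,900 ÷ 14,100 = 41.8%, within the 43% cap
Loan-to-value = 455,500/635,000 = 71.7% — pass (95% max)
Row: 658 falls in 645–685. Column: 71.7% falls in 70.01–84%. Rate = 7.9%.

7.9%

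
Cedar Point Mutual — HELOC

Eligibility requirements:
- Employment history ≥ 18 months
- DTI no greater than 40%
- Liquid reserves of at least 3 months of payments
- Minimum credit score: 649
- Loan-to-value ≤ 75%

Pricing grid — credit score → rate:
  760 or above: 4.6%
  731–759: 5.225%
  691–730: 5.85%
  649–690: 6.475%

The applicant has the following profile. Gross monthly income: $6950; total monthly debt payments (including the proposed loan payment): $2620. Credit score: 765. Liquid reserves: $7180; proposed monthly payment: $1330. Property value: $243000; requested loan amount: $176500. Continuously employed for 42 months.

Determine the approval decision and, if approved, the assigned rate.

Approved at 4.6%

Credit score 765 ≥ 649 (meets minimum)
DTI = 2,620/6,950 = 37.7% ≤ 40%
Loan-to-value = 176,500/243,000 = 72.6% — pass (75% max)
Liquid reserves cover 7,180/1,330 = 5.4 months — ≥ 3 required
Employment 42 ≥ 18 months
All requirements met. Score 765 falls in the 760 or above tier → 4.6%.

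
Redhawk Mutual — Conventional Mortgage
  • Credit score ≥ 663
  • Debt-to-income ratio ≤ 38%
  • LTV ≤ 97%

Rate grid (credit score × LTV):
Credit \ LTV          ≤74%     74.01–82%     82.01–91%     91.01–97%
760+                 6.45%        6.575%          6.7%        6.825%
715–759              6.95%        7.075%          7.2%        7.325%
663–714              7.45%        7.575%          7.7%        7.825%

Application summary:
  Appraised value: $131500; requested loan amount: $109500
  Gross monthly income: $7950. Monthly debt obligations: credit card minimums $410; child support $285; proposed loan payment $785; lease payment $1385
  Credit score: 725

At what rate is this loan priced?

Credit score 725 ≥ 663; Total monthly debts = (410 + 285 + 785 + 1,385) = 2,865. Debt-to-income = 2,865/7,950 = 36% — meets 38% limit
Loan-to-value = 109,500/131,500 = 83.3% — pass (97% max)
Score 725 is in the 715–759 band; LTV 83.3% is in the 82.01–91% band → 7.2%.

7.2%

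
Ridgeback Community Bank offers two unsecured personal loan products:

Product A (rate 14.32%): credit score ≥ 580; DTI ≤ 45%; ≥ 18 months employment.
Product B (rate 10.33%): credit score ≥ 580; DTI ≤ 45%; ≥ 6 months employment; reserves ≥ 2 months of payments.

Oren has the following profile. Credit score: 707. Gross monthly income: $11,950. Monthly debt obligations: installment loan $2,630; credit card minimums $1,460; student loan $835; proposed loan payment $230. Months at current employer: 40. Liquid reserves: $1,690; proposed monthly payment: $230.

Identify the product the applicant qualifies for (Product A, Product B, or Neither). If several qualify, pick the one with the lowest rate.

Product B

Total debts = (2,630 + 1,460 + 835 + 230) = 5,155; DTI = 5,155/11,950 = 43.1%.
Reserves = 1,690/230 = 7.3 months.
Product A: score 707 ≥ 580; DTI 43.1% ≤ 45%; employment 40 ≥ 18 mo → qualifies.
Product B: score 707 ≥ 580; DTI 43.1% ≤ 45%; employment 40 ≥ 6 mo; reserves 7.3 ≥ 2 mo → qualifies.
Qualifying: Product A, Product B. Lowest rate is 10.33% → Product B.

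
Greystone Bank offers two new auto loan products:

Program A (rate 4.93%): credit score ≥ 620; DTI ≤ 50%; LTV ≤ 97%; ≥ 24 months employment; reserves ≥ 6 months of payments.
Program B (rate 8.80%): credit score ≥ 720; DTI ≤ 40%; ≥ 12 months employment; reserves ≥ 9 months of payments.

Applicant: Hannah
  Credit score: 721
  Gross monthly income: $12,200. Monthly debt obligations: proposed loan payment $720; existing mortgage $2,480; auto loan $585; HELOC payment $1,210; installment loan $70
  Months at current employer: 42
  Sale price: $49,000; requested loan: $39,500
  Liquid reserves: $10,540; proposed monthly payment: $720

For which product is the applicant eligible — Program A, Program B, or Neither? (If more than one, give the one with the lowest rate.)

Total debts = (720 + 2,480 + 585 + 1,210 + 70) = 5,065; DTI = 5,065/12,200 = 41.5%.
LTV = 39,500/49,000 = 80.6%.
Reserves = 10,540/720 = 14.6 months.
Program A: score 721 ≥ 620; DTI 41.5% ≤ 50%; LTV 80.6% ≤ 97%; employment 42 ≥ 24 mo; reserves 14.6 ≥ 6 mo → qualifies.
Program B: score 721 ≥ 720; DTI 41.5% > 40%; employment 42 ≥ 12 mo; reserves 14.6 ≥ 9 mo → does not qualify.

Program A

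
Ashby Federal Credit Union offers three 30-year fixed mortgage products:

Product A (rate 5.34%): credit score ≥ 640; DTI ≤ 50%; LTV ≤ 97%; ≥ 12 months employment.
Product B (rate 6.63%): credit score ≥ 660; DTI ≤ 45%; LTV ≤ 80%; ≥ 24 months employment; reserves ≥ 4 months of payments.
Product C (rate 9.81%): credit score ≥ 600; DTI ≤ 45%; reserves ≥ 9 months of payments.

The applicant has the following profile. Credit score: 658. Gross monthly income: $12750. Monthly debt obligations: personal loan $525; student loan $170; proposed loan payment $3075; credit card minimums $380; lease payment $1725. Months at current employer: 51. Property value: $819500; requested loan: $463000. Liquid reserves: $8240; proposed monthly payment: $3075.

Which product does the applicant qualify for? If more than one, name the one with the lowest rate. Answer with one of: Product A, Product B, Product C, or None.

Total debts = (525 + 170 + 3,075 + 380 + 1,725) = 5,875; DTI = 5,875/12,750 = 46.1%.
LTV = 463,000/819,500 = 56.5%.
Reserves = 8,240/3,075 = 2.7 months.
Product A: score 658 ≥ 640; DTI 46.1% ≤ 50%; LTV 56.5% ≤ 97%; employment 51 ≥ 12 mo → qualifies.
Product B: score 658 < 660; DTI 46.1% > 45%; LTV 56.5% ≤ 80%; employment 51 ≥ 24 mo; reserves 2.7 < 4 mo → does not qualify.
Product C: score 658 ≥ 600; DTI 46.1% > 45%; reserves 2.7 < 9 mo → does not qualify.

Product A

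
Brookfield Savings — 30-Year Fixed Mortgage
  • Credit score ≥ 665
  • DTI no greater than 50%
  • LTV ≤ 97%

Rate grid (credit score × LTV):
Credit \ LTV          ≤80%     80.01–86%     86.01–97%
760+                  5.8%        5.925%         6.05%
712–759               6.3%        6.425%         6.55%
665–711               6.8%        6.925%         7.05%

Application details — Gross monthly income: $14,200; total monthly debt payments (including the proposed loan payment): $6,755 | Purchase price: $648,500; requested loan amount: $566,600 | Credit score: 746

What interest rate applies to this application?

Credit score 746 ≥ 665; DTI: 6,755 ÷ 14,200 = 47.6%, within the 50% cap
LTV: 566,600 ÷ 648,500 = 87.4%, within 97% cap
Credit 746 → row 712–759; LTV 87.4% → column 86.01–97%. Grid cell → 6.55%.

6.55%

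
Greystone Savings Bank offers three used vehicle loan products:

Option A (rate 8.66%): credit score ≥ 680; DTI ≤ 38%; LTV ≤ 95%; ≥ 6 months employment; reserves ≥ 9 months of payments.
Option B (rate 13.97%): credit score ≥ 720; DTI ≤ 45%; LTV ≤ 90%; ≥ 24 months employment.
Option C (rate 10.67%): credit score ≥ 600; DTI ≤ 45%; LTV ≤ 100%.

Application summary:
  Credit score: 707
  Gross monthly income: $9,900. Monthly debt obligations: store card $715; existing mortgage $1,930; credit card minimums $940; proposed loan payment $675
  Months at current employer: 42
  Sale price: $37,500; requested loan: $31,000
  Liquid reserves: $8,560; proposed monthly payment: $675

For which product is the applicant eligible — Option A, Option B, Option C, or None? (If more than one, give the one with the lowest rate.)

Option C

Total debts = (715 + 1,930 + 940 + 675) = 4,260; DTI = 4,260/9,900 = 43%.
LTV = 31,000/37,500 = 82.7%.
Reserves = 8,560/675 = 12.7 months.
Option A: score 707 ≥ 680; DTI 43% > 38%; LTV 82.7% ≤ 95%; employment 42 ≥ 6 mo; reserves 12.7 ≥ 9 mo → does not qualify.
Option B: score 707 < 720; DTI 43% ≤ 45%; LTV 82.7% ≤ 90%; employment 42 ≥ 24 mo → does not qualify.
Option C: score 707 ≥ 600; DTI 43% ≤ 45%; LTV 82.7% ≤ 100% → qualifies.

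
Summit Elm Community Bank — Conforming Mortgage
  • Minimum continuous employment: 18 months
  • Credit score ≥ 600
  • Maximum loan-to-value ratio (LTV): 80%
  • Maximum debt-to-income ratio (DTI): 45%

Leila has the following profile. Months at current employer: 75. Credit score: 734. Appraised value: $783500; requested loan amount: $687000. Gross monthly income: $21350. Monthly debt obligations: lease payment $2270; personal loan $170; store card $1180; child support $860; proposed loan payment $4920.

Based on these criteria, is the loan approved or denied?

Employment 75 ≥ 18 months
Credit score 734 ≥ 600 (meets)
LTV: 687,000 ÷ 783,500 = 87.7%, exceeds 80% cap
Total monthly debts = (2,270 + 170 + 1,180 + 860 + 4,920) = 9,400. DTI: 9,400 ÷ 21,350 = 44%, within the 45% cap
Fails on LTV.

Denied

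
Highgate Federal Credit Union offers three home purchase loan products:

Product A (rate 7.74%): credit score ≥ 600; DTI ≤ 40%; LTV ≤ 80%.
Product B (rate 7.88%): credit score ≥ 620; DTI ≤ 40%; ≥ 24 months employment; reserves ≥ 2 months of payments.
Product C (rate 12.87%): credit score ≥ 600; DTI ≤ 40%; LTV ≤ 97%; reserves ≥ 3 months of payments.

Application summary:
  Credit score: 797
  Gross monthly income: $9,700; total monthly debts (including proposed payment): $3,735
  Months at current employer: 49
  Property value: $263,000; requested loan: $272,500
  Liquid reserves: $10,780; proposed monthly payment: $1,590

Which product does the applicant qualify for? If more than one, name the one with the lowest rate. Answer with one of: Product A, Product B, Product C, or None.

Product B

DTI = 3,735/9,700 = 38.5%.
LTV = 272,500/263,000 = 103.6%.
Reserves = 10,780/1,590 = 6.8 months.
Product A: score 797 ≥ 600; DTI 38.5% ≤ 40%; LTV 103.6% > 80% → does not qualify.
Product B: score 797 ≥ 620; DTI 38.5% ≤ 40%; employment 49 ≥ 24 mo; reserves 6.8 ≥ 2 mo → qualifies.
Product C: score 797 ≥ 600; DTI 38.5% ≤ 40%; LTV 103.6% > 97%; reserves 6.8 ≥ 3 mo → does not qualify.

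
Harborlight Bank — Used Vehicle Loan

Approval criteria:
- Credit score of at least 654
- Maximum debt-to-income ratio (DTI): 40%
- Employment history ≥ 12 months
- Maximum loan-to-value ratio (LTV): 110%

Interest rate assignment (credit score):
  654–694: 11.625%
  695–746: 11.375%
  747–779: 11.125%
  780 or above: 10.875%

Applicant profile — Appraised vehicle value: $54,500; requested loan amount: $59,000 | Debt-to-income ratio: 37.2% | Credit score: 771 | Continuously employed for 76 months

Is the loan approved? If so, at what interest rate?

Credit score 771 ≥ 654 (meets minimum)
LTV: 59,000 ÷ 54,500 = 108.3%, within 110% cap
DTI 37.2% ≤ 40%
Employment 76 ≥ 12 months
All requirements met. Score 771 falls in the 747–779 tier → 11.125%.

Approved at 11.125%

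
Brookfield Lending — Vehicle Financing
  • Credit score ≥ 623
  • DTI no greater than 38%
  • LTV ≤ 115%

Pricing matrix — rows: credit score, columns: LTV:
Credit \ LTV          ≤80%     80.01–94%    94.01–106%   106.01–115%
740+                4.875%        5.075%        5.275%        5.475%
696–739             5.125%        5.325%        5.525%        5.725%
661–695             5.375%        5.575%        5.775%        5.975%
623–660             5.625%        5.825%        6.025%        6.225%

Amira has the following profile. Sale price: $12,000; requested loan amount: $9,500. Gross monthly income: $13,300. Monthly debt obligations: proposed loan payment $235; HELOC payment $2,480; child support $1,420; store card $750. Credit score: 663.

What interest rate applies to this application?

5.375%

Credit score 663 ≥ 623; Total monthly debts = (235 + 2,480 + 1,420 + 750) = 4,885. DTI = 4,885/13,300 = 36.7% ≤ 38%
LTV: 9,500 ÷ 12,000 = 79.2%, within 115% cap
Row: 663 falls in 661–695. Column: 79.2% falls in ≤80%. Rate = 5.375%.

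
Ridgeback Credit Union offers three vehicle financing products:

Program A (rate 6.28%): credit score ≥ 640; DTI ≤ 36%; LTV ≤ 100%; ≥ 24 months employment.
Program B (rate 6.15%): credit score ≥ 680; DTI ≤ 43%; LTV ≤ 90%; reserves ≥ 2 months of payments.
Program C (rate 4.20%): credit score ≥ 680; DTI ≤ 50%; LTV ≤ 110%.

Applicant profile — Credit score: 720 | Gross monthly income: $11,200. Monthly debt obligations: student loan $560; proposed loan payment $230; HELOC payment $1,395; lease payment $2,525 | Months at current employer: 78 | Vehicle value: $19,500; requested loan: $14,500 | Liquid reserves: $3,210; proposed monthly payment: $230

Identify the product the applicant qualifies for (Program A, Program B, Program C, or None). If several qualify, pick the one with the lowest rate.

Total debts = (560 + 230 + 1,395 + 2,525) = 4,710; DTI = 4,710/11,200 = 42.1%.
LTV = 14,500/19,500 = 74.4%.
Reserves = 3,210/230 = 14.0 months.
Program A: score 720 ≥ 640; DTI 42.1% > 36%; LTV 74.4% ≤ 100%; employment 78 ≥ 24 mo → does not qualify.
Program B: score 720 ≥ 680; DTI 42.1% ≤ 43%; LTV 74.4% ≤ 90%; reserves 14.0 ≥ 2 mo → qualifies.
Program C: score 720 ≥ 680; DTI 42.1% ≤ 50%; LTV 74.4% ≤ 110% → qualifies.
Qualifying: Program B, Program C. Lowest rate is 4.20% → Program C.

Program C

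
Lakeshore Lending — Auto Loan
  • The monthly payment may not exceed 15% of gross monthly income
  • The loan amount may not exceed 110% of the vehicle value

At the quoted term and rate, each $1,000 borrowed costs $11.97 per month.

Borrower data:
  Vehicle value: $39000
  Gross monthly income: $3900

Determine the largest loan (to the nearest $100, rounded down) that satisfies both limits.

Payment cap: 15% × $3,900 = $585/month.
At $11.97 per $1,000, that supports 585/11.97 × 1,000 ≈ $48,872 → $48,800.
LTV cap: 110% × $39,000 = $42,900 → $42,900.
Binding constraint: loan-to-value.

$42,900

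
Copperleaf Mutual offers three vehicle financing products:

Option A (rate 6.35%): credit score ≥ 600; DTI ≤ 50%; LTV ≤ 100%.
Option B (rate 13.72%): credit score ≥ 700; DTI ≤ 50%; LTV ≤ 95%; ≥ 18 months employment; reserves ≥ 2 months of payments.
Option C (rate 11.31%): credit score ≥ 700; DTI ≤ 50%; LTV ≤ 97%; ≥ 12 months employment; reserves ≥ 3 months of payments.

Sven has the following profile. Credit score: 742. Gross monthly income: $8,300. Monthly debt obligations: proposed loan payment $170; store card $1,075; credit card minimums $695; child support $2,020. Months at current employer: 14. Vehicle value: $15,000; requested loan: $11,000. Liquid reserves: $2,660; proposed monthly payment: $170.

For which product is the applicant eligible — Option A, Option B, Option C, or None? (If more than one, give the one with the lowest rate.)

Option A

Total debts = (170 + 1,075 + 695 + 2,020) = 3,960; DTI = 3,960/8,300 = 47.7%.
LTV = 11,000/15,000 = 73.3%.
Reserves = 2,660/170 = 15.6 months.
Option A: score 742 ≥ 600; DTI 47.7% ≤ 50%; LTV 73.3% ≤ 100% → qualifies.
Option B: score 742 ≥ 700; DTI 47.7% ≤ 50%; LTV 73.3% ≤ 95%; employment 14 < 18 mo; reserves 15.6 ≥ 2 mo → does not qualify.
Option C: score 742 ≥ 700; DTI 47.7% ≤ 50%; LTV 73.3% ≤ 97%; employment 14 ≥ 12 mo; reserves 15.6 ≥ 3 mo → qualifies.
Qualifying: Option A, Option C. Lowest rate is 6.35% → Option A.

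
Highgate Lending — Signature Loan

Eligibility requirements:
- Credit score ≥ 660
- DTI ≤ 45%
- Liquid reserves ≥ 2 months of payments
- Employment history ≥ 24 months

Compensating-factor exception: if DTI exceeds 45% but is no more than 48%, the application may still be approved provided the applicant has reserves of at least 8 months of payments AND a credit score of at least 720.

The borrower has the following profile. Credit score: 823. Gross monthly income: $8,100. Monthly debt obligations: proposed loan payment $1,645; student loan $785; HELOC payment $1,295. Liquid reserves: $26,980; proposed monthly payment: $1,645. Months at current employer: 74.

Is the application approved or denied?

Credit score 823 ≥ 660 (meets base)
Total debts = (1,645 + 785 + 1,295) = 3,725. DTI = 3,725/8,100 = 46% > 45% — standard DTI limit exceeded.
Liquid reserves cover 26,980/1,645 = 16.4 months — ≥ 2 required
Employment 74 ≥ 24 months
DTI 46% is within the 45%–48% exception band; checking compensating factors.
Reserves 16.4 ≥ 8 months; credit score 823 ≥ 720.
Both override conditions satisfied; DTI exception granted.

Approved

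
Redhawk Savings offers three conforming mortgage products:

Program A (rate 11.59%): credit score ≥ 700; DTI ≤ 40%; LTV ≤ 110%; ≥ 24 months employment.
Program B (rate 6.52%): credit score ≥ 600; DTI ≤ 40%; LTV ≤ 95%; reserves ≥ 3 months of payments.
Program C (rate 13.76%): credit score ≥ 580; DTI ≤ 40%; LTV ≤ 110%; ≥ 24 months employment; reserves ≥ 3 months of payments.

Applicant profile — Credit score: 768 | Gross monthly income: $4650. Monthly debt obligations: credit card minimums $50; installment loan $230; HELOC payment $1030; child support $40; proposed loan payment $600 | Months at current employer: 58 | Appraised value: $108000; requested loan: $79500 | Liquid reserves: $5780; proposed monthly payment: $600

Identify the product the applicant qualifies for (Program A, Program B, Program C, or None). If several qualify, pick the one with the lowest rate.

Total debts = (50 + 230 + 1,030 + 40 + 600) = 1,950; DTI = 1,950/4,650 = 41.9%.
LTV = 79,500/108,000 = 73.6%.
Reserves = 5,780/600 = 9.6 months.
Program A: score 768 ≥ 700; DTI 41.9% > 40%; LTV 73.6% ≤ 110%; employment 58 ≥ 24 mo → does not qualify.
Program B: score 768 ≥ 600; DTI 41.9% > 40%; LTV 73.6% ≤ 95%; reserves 9.6 ≥ 3 mo → does not qualify.
Program C: score 768 ≥ 580; DTI 41.9% > 40%; LTV 73.6% ≤ 110%; employment 58 ≥ 24 mo; reserves 9.6 ≥ 3 mo → does not qualify.

None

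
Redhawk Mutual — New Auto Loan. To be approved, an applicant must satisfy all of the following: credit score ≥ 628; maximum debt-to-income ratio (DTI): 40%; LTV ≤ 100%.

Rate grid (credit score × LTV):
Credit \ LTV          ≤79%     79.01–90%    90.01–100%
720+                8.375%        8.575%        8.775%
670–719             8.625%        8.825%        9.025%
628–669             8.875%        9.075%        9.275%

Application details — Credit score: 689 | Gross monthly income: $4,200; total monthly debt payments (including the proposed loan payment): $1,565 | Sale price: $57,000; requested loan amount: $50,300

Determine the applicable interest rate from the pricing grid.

Credit score 689 ≥ 628; Debt-to-income = 1,565/4,200 = 37.3% — meets 40% limit
LTV: 50,300 ÷ 57,000 = 88.2%, within 100% cap
Row: 689 falls in 670–719. Column: 88.2% falls in 79.01–90%. Rate = 8.825%.

8.825%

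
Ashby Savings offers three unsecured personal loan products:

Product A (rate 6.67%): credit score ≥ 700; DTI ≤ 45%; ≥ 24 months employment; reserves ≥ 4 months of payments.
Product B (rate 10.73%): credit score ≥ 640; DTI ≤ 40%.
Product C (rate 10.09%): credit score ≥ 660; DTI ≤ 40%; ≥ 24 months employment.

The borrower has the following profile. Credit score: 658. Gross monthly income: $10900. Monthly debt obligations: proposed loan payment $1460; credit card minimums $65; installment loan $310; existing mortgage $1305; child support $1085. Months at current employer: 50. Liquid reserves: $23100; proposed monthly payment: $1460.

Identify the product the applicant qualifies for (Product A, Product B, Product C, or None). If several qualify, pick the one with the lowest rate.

Total debts = (1,460 + 65 + 310 + 1,305 + 1,085) = 4,225; DTI = 4,225/10,900 = 38.8%.
Reserves = 23,100/1,460 = 15.8 months.
Product A: score 658 < 700; DTI 38.8% ≤ 45%; employment 50 ≥ 24 mo; reserves 15.8 ≥ 4 mo → does not qualify.
Product B: score 658 ≥ 640; DTI 38.8% ≤ 40% → qualifies.
Product C: score 658 < 660; DTI 38.8% ≤ 40%; employment 50 ≥ 24 mo → does not qualify.

Product B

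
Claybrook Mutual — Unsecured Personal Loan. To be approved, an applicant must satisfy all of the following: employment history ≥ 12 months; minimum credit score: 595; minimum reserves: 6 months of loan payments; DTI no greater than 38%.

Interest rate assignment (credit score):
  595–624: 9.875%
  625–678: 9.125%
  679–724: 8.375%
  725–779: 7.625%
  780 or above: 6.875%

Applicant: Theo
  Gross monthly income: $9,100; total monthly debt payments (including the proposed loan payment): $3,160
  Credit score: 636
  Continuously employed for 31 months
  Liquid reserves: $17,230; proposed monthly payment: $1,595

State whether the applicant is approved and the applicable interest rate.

Credit score 636 ≥ 595 (meets minimum)
Reserves = 17,230/1,595 = 10.8 months ≥ 6
Employment 31 ≥ 12 months
DTI: 3,160 ÷ 9,100 = 34.7%, within the 38% cap
All requirements met. Score 636 falls in the 625–678 tier → 9.125%.

Approved at 9.125%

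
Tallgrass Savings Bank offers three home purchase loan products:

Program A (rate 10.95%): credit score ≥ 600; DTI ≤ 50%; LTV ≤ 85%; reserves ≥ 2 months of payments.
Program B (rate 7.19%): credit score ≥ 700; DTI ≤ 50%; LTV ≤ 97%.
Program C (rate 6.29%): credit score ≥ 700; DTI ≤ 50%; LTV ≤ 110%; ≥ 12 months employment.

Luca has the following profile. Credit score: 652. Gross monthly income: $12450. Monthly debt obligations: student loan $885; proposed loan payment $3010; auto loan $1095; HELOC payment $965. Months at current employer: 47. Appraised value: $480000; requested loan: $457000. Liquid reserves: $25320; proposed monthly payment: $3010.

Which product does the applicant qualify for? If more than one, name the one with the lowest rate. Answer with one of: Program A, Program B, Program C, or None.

Total debts = (885 + 3,010 + 1,095 + 965) = 5,955; DTI = 5,955/12,450 = 47.8%.
LTV = 457,000/480,000 = 95.2%.
Reserves = 25,320/3,010 = 8.4 months.
Program A: score 652 ≥ 600; DTI 47.8% ≤ 50%; LTV 95.2% > 85%; reserves 8.4 ≥ 2 mo → does not qualify.
Program B: score 652 < 700; DTI 47.8% ≤ 50%; LTV 95.2% ≤ 97% → does not qualify.
Program C: score 652 < 700; DTI 47.8% ≤ 50%; LTV 95.2% ≤ 110%; employment 47 ≥ 12 mo → does not qualify.

None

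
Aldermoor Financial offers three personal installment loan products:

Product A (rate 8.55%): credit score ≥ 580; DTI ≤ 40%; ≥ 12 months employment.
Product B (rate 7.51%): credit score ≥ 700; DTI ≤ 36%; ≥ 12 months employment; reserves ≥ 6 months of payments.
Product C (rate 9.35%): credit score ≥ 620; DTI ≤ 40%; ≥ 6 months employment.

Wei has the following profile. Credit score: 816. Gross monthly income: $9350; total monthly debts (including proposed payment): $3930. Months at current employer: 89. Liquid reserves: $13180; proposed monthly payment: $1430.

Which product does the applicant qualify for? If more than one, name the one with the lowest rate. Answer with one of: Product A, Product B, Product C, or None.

None

DTI = 3,930/9,350 = 42%.
Reserves = 13,180/1,430 = 9.2 months.
Product A: score 816 ≥ 580; DTI 42% > 40%; employment 89 ≥ 12 mo → does not qualify.
Product B: score 816 ≥ 700; DTI 42% > 36%; employment 89 ≥ 12 mo; reserves 9.2 ≥ 6 mo → does not qualify.
Product C: score 816 ≥ 620; DTI 42% > 40%; employment 89 ≥ 6 mo → does not qualify.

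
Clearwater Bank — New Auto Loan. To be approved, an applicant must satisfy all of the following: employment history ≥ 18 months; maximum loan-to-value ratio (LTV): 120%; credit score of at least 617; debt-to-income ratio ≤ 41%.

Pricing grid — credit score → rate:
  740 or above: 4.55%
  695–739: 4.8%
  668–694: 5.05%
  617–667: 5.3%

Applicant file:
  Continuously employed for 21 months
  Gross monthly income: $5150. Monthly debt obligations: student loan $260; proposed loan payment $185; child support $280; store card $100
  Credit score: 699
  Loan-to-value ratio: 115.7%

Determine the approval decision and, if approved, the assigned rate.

Credit score 699 ≥ 617 (meets minimum)
LTV 115.7% — within 120%
Total monthly debts = (260 + 185 + 280 + 100) = 825. DTI: 825 ÷ 5,150 = 16%, within the 41% cap
Employment 21 ≥ 18 months
All requirements met. Score 699 falls in the 695–739 tier → 4.8%.

Approved at 4.8%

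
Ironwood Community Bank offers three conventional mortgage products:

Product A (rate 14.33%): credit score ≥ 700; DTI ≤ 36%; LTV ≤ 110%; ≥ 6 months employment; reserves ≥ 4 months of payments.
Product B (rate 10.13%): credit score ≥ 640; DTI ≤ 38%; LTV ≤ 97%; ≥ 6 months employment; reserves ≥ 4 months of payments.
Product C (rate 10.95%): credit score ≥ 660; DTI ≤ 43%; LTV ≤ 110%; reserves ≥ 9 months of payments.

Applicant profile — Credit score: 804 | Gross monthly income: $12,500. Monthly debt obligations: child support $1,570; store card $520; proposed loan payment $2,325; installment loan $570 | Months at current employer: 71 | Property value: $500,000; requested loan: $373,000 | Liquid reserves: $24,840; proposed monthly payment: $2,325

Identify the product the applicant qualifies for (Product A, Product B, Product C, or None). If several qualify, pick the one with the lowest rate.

Total debts = (1,570 + 520 + 2,325 + 570) = 4,985; DTI = 4,985/12,500 = 39.9%.
LTV = 373,000/500,000 = 74.6%.
Reserves = 24,840/2,325 = 10.7 months.
Product A: score 804 ≥ 700; DTI 39.9% > 36%; LTV 74.6% ≤ 110%; employment 71 ≥ 6 mo; reserves 10.7 ≥ 4 mo → does not qualify.
Product B: score 804 ≥ 640; DTI 39.9% > 38%; LTV 74.6% ≤ 97%; employment 71 ≥ 6 mo; reserves 10.7 ≥ 4 mo → does not qualify.
Product C: score 804 ≥ 660; DTI 39.9% ≤ 43%; LTV 74.6% ≤ 110%; reserves 10.7 ≥ 9 mo → qualifies.

Product C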